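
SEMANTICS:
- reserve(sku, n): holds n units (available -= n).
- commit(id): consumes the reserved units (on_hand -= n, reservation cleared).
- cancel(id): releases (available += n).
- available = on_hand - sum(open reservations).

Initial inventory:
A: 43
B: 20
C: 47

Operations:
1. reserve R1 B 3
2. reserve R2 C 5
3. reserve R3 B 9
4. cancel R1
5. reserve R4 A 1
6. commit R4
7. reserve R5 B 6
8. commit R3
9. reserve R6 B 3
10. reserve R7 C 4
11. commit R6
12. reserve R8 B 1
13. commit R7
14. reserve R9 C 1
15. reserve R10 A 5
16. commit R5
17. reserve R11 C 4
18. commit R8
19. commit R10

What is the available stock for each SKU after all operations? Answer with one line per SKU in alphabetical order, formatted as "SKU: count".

Answer: A: 37
B: 1
C: 33

Derivation:
Step 1: reserve R1 B 3 -> on_hand[A=43 B=20 C=47] avail[A=43 B=17 C=47] open={R1}
Step 2: reserve R2 C 5 -> on_hand[A=43 B=20 C=47] avail[A=43 B=17 C=42] open={R1,R2}
Step 3: reserve R3 B 9 -> on_hand[A=43 B=20 C=47] avail[A=43 B=8 C=42] open={R1,R2,R3}
Step 4: cancel R1 -> on_hand[A=43 B=20 C=47] avail[A=43 B=11 C=42] open={R2,R3}
Step 5: reserve R4 A 1 -> on_hand[A=43 B=20 C=47] avail[A=42 B=11 C=42] open={R2,R3,R4}
Step 6: commit R4 -> on_hand[A=42 B=20 C=47] avail[A=42 B=11 C=42] open={R2,R3}
Step 7: reserve R5 B 6 -> on_hand[A=42 B=20 C=47] avail[A=42 B=5 C=42] open={R2,R3,R5}
Step 8: commit R3 -> on_hand[A=42 B=11 C=47] avail[A=42 B=5 C=42] open={R2,R5}
Step 9: reserve R6 B 3 -> on_hand[A=42 B=11 C=47] avail[A=42 B=2 C=42] open={R2,R5,R6}
Step 10: reserve R7 C 4 -> on_hand[A=42 B=11 C=47] avail[A=42 B=2 C=38] open={R2,R5,R6,R7}
Step 11: commit R6 -> on_hand[A=42 B=8 C=47] avail[A=42 B=2 C=38] open={R2,R5,R7}
Step 12: reserve R8 B 1 -> on_hand[A=42 B=8 C=47] avail[A=42 B=1 C=38] open={R2,R5,R7,R8}
Step 13: commit R7 -> on_hand[A=42 B=8 C=43] avail[A=42 B=1 C=38] open={R2,R5,R8}
Step 14: reserve R9 C 1 -> on_hand[A=42 B=8 C=43] avail[A=42 B=1 C=37] open={R2,R5,R8,R9}
Step 15: reserve R10 A 5 -> on_hand[A=42 B=8 C=43] avail[A=37 B=1 C=37] open={R10,R2,R5,R8,R9}
Step 16: commit R5 -> on_hand[A=42 B=2 C=43] avail[A=37 B=1 C=37] open={R10,R2,R8,R9}
Step 17: reserve R11 C 4 -> on_hand[A=42 B=2 C=43] avail[A=37 B=1 C=33] open={R10,R11,R2,R8,R9}
Step 18: commit R8 -> on_hand[A=42 B=1 C=43] avail[A=37 B=1 C=33] open={R10,R11,R2,R9}
Step 19: commit R10 -> on_hand[A=37 B=1 C=43] avail[A=37 B=1 C=33] open={R11,R2,R9}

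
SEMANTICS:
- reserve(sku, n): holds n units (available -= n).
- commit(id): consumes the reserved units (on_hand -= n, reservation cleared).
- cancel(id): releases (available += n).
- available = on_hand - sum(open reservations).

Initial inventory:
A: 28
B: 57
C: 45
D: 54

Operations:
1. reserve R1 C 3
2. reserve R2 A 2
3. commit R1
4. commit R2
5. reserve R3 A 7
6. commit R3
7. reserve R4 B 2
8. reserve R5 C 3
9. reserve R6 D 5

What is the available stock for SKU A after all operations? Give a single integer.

Step 1: reserve R1 C 3 -> on_hand[A=28 B=57 C=45 D=54] avail[A=28 B=57 C=42 D=54] open={R1}
Step 2: reserve R2 A 2 -> on_hand[A=28 B=57 C=45 D=54] avail[A=26 B=57 C=42 D=54] open={R1,R2}
Step 3: commit R1 -> on_hand[A=28 B=57 C=42 D=54] avail[A=26 B=57 C=42 D=54] open={R2}
Step 4: commit R2 -> on_hand[A=26 B=57 C=42 D=54] avail[A=26 B=57 C=42 D=54] open={}
Step 5: reserve R3 A 7 -> on_hand[A=26 B=57 C=42 D=54] avail[A=19 B=57 C=42 D=54] open={R3}
Step 6: commit R3 -> on_hand[A=19 B=57 C=42 D=54] avail[A=19 B=57 C=42 D=54] open={}
Step 7: reserve R4 B 2 -> on_hand[A=19 B=57 C=42 D=54] avail[A=19 B=55 C=42 D=54] open={R4}
Step 8: reserve R5 C 3 -> on_hand[A=19 B=57 C=42 D=54] avail[A=19 B=55 C=39 D=54] open={R4,R5}
Step 9: reserve R6 D 5 -> on_hand[A=19 B=57 C=42 D=54] avail[A=19 B=55 C=39 D=49] open={R4,R5,R6}
Final available[A] = 19

Answer: 19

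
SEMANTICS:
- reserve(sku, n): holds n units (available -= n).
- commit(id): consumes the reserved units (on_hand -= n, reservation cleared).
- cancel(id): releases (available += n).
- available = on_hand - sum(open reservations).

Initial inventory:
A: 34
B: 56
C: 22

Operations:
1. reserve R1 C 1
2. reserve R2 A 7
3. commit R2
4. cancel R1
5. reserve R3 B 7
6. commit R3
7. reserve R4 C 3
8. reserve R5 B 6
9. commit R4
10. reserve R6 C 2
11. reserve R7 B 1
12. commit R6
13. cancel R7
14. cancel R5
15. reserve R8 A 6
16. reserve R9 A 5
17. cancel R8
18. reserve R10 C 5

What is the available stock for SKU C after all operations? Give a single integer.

Step 1: reserve R1 C 1 -> on_hand[A=34 B=56 C=22] avail[A=34 B=56 C=21] open={R1}
Step 2: reserve R2 A 7 -> on_hand[A=34 B=56 C=22] avail[A=27 B=56 C=21] open={R1,R2}
Step 3: commit R2 -> on_hand[A=27 B=56 C=22] avail[A=27 B=56 C=21] open={R1}
Step 4: cancel R1 -> on_hand[A=27 B=56 C=22] avail[A=27 B=56 C=22] open={}
Step 5: reserve R3 B 7 -> on_hand[A=27 B=56 C=22] avail[A=27 B=49 C=22] open={R3}
Step 6: commit R3 -> on_hand[A=27 B=49 C=22] avail[A=27 B=49 C=22] open={}
Step 7: reserve R4 C 3 -> on_hand[A=27 B=49 C=22] avail[A=27 B=49 C=19] open={R4}
Step 8: reserve R5 B 6 -> on_hand[A=27 B=49 C=22] avail[A=27 B=43 C=19] open={R4,R5}
Step 9: commit R4 -> on_hand[A=27 B=49 C=19] avail[A=27 B=43 C=19] open={R5}
Step 10: reserve R6 C 2 -> on_hand[A=27 B=49 C=19] avail[A=27 B=43 C=17] open={R5,R6}
Step 11: reserve R7 B 1 -> on_hand[A=27 B=49 C=19] avail[A=27 B=42 C=17] open={R5,R6,R7}
Step 12: commit R6 -> on_hand[A=27 B=49 C=17] avail[A=27 B=42 C=17] open={R5,R7}
Step 13: cancel R7 -> on_hand[A=27 B=49 C=17] avail[A=27 B=43 C=17] open={R5}
Step 14: cancel R5 -> on_hand[A=27 B=49 C=17] avail[A=27 B=49 C=17] open={}
Step 15: reserve R8 A 6 -> on_hand[A=27 B=49 C=17] avail[A=21 B=49 C=17] open={R8}
Step 16: reserve R9 A 5 -> on_hand[A=27 B=49 C=17] avail[A=16 B=49 C=17] open={R8,R9}
Step 17: cancel R8 -> on_hand[A=27 B=49 C=17] avail[A=22 B=49 C=17] open={R9}
Step 18: reserve R10 C 5 -> on_hand[A=27 B=49 C=17] avail[A=22 B=49 C=12] open={R10,R9}
Final available[C] = 12

Answer: 12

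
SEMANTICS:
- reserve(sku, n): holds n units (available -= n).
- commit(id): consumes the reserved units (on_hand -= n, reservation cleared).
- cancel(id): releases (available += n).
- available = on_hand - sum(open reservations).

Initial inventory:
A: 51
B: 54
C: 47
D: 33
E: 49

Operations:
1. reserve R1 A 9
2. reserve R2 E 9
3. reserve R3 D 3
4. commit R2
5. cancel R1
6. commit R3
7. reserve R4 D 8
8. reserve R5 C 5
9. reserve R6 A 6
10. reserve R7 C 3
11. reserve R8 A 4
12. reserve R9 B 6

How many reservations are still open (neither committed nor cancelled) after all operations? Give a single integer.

Step 1: reserve R1 A 9 -> on_hand[A=51 B=54 C=47 D=33 E=49] avail[A=42 B=54 C=47 D=33 E=49] open={R1}
Step 2: reserve R2 E 9 -> on_hand[A=51 B=54 C=47 D=33 E=49] avail[A=42 B=54 C=47 D=33 E=40] open={R1,R2}
Step 3: reserve R3 D 3 -> on_hand[A=51 B=54 C=47 D=33 E=49] avail[A=42 B=54 C=47 D=30 E=40] open={R1,R2,R3}
Step 4: commit R2 -> on_hand[A=51 B=54 C=47 D=33 E=40] avail[A=42 B=54 C=47 D=30 E=40] open={R1,R3}
Step 5: cancel R1 -> on_hand[A=51 B=54 C=47 D=33 E=40] avail[A=51 B=54 C=47 D=30 E=40] open={R3}
Step 6: commit R3 -> on_hand[A=51 B=54 C=47 D=30 E=40] avail[A=51 B=54 C=47 D=30 E=40] open={}
Step 7: reserve R4 D 8 -> on_hand[A=51 B=54 C=47 D=30 E=40] avail[A=51 B=54 C=47 D=22 E=40] open={R4}
Step 8: reserve R5 C 5 -> on_hand[A=51 B=54 C=47 D=30 E=40] avail[A=51 B=54 C=42 D=22 E=40] open={R4,R5}
Step 9: reserve R6 A 6 -> on_hand[A=51 B=54 C=47 D=30 E=40] avail[A=45 B=54 C=42 D=22 E=40] open={R4,R5,R6}
Step 10: reserve R7 C 3 -> on_hand[A=51 B=54 C=47 D=30 E=40] avail[A=45 B=54 C=39 D=22 E=40] open={R4,R5,R6,R7}
Step 11: reserve R8 A 4 -> on_hand[A=51 B=54 C=47 D=30 E=40] avail[A=41 B=54 C=39 D=22 E=40] open={R4,R5,R6,R7,R8}
Step 12: reserve R9 B 6 -> on_hand[A=51 B=54 C=47 D=30 E=40] avail[A=41 B=48 C=39 D=22 E=40] open={R4,R5,R6,R7,R8,R9}
Open reservations: ['R4', 'R5', 'R6', 'R7', 'R8', 'R9'] -> 6

Answer: 6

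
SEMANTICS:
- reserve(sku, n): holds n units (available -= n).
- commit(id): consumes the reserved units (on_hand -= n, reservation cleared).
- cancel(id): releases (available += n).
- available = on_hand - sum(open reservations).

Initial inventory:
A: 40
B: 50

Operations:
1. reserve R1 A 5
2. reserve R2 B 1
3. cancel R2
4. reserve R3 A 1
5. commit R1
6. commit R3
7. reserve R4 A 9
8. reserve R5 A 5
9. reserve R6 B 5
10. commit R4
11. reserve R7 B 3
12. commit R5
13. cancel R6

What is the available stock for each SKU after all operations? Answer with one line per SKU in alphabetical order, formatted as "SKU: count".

Answer: A: 20
B: 47

Derivation:
Step 1: reserve R1 A 5 -> on_hand[A=40 B=50] avail[A=35 B=50] open={R1}
Step 2: reserve R2 B 1 -> on_hand[A=40 B=50] avail[A=35 B=49] open={R1,R2}
Step 3: cancel R2 -> on_hand[A=40 B=50] avail[A=35 B=50] open={R1}
Step 4: reserve R3 A 1 -> on_hand[A=40 B=50] avail[A=34 B=50] open={R1,R3}
Step 5: commit R1 -> on_hand[A=35 B=50] avail[A=34 B=50] open={R3}
Step 6: commit R3 -> on_hand[A=34 B=50] avail[A=34 B=50] open={}
Step 7: reserve R4 A 9 -> on_hand[A=34 B=50] avail[A=25 B=50] open={R4}
Step 8: reserve R5 A 5 -> on_hand[A=34 B=50] avail[A=20 B=50] open={R4,R5}
Step 9: reserve R6 B 5 -> on_hand[A=34 B=50] avail[A=20 B=45] open={R4,R5,R6}
Step 10: commit R4 -> on_hand[A=25 B=50] avail[A=20 B=45] open={R5,R6}
Step 11: reserve R7 B 3 -> on_hand[A=25 B=50] avail[A=20 B=42] open={R5,R6,R7}
Step 12: commit R5 -> on_hand[A=20 B=50] avail[A=20 B=42] open={R6,R7}
Step 13: cancel R6 -> on_hand[A=20 B=50] avail[A=20 B=47] open={R7}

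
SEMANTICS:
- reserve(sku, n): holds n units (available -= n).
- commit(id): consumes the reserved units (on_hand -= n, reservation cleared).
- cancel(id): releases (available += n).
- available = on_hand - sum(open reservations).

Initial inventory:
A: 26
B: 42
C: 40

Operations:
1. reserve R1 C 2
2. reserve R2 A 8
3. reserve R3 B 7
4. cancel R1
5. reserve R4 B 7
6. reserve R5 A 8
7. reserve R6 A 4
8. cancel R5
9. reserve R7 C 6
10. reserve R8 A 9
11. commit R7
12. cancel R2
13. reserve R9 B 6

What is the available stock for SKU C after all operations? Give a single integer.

Answer: 34

Derivation:
Step 1: reserve R1 C 2 -> on_hand[A=26 B=42 C=40] avail[A=26 B=42 C=38] open={R1}
Step 2: reserve R2 A 8 -> on_hand[A=26 B=42 C=40] avail[A=18 B=42 C=38] open={R1,R2}
Step 3: reserve R3 B 7 -> on_hand[A=26 B=42 C=40] avail[A=18 B=35 C=38] open={R1,R2,R3}
Step 4: cancel R1 -> on_hand[A=26 B=42 C=40] avail[A=18 B=35 C=40] open={R2,R3}
Step 5: reserve R4 B 7 -> on_hand[A=26 B=42 C=40] avail[A=18 B=28 C=40] open={R2,R3,R4}
Step 6: reserve R5 A 8 -> on_hand[A=26 B=42 C=40] avail[A=10 B=28 C=40] open={R2,R3,R4,R5}
Step 7: reserve R6 A 4 -> on_hand[A=26 B=42 C=40] avail[A=6 B=28 C=40] open={R2,R3,R4,R5,R6}
Step 8: cancel R5 -> on_hand[A=26 B=42 C=40] avail[A=14 B=28 C=40] open={R2,R3,R4,R6}
Step 9: reserve R7 C 6 -> on_hand[A=26 B=42 C=40] avail[A=14 B=28 C=34] open={R2,R3,R4,R6,R7}
Step 10: reserve R8 A 9 -> on_hand[A=26 B=42 C=40] avail[A=5 B=28 C=34] open={R2,R3,R4,R6,R7,R8}
Step 11: commit R7 -> on_hand[A=26 B=42 C=34] avail[A=5 B=28 C=34] open={R2,R3,R4,R6,R8}
Step 12: cancel R2 -> on_hand[A=26 B=42 C=34] avail[A=13 B=28 C=34] open={R3,R4,R6,R8}
Step 13: reserve R9 B 6 -> on_hand[A=26 B=42 C=34] avail[A=13 B=22 C=34] open={R3,R4,R6,R8,R9}
Final available[C] = 34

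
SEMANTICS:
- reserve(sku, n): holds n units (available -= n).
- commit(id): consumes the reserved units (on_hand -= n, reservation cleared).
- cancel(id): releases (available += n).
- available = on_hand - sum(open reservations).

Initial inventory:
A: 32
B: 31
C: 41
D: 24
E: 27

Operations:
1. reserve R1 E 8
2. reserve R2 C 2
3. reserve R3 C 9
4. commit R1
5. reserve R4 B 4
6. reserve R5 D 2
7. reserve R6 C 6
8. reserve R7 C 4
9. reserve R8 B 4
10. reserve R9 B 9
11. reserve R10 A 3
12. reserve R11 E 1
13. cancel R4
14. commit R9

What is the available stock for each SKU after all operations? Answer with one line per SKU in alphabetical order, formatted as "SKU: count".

Answer: A: 29
B: 18
C: 20
D: 22
E: 18

Derivation:
Step 1: reserve R1 E 8 -> on_hand[A=32 B=31 C=41 D=24 E=27] avail[A=32 B=31 C=41 D=24 E=19] open={R1}
Step 2: reserve R2 C 2 -> on_hand[A=32 B=31 C=41 D=24 E=27] avail[A=32 B=31 C=39 D=24 E=19] open={R1,R2}
Step 3: reserve R3 C 9 -> on_hand[A=32 B=31 C=41 D=24 E=27] avail[A=32 B=31 C=30 D=24 E=19] open={R1,R2,R3}
Step 4: commit R1 -> on_hand[A=32 B=31 C=41 D=24 E=19] avail[A=32 B=31 C=30 D=24 E=19] open={R2,R3}
Step 5: reserve R4 B 4 -> on_hand[A=32 B=31 C=41 D=24 E=19] avail[A=32 B=27 C=30 D=24 E=19] open={R2,R3,R4}
Step 6: reserve R5 D 2 -> on_hand[A=32 B=31 C=41 D=24 E=19] avail[A=32 B=27 C=30 D=22 E=19] open={R2,R3,R4,R5}
Step 7: reserve R6 C 6 -> on_hand[A=32 B=31 C=41 D=24 E=19] avail[A=32 B=27 C=24 D=22 E=19] open={R2,R3,R4,R5,R6}
Step 8: reserve R7 C 4 -> on_hand[A=32 B=31 C=41 D=24 E=19] avail[A=32 B=27 C=20 D=22 E=19] open={R2,R3,R4,R5,R6,R7}
Step 9: reserve R8 B 4 -> on_hand[A=32 B=31 C=41 D=24 E=19] avail[A=32 B=23 C=20 D=22 E=19] open={R2,R3,R4,R5,R6,R7,R8}
Step 10: reserve R9 B 9 -> on_hand[A=32 B=31 C=41 D=24 E=19] avail[A=32 B=14 C=20 D=22 E=19] open={R2,R3,R4,R5,R6,R7,R8,R9}
Step 11: reserve R10 A 3 -> on_hand[A=32 B=31 C=41 D=24 E=19] avail[A=29 B=14 C=20 D=22 E=19] open={R10,R2,R3,R4,R5,R6,R7,R8,R9}
Step 12: reserve R11 E 1 -> on_hand[A=32 B=31 C=41 D=24 E=19] avail[A=29 B=14 C=20 D=22 E=18] open={R10,R11,R2,R3,R4,R5,R6,R7,R8,R9}
Step 13: cancel R4 -> on_hand[A=32 B=31 C=41 D=24 E=19] avail[A=29 B=18 C=20 D=22 E=18] open={R10,R11,R2,R3,R5,R6,R7,R8,R9}
Step 14: commit R9 -> on_hand[A=32 B=22 C=41 D=24 E=19] avail[A=29 B=18 C=20 D=22 E=18] open={R10,R11,R2,R3,R5,R6,R7,R8}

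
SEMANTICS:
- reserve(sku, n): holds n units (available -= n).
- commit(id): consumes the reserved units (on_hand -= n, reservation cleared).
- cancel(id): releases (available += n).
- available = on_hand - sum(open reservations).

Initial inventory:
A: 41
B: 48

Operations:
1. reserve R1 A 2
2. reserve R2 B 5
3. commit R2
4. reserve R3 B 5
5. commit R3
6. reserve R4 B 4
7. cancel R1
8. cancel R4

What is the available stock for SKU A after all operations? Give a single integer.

Step 1: reserve R1 A 2 -> on_hand[A=41 B=48] avail[A=39 B=48] open={R1}
Step 2: reserve R2 B 5 -> on_hand[A=41 B=48] avail[A=39 B=43] open={R1,R2}
Step 3: commit R2 -> on_hand[A=41 B=43] avail[A=39 B=43] open={R1}
Step 4: reserve R3 B 5 -> on_hand[A=41 B=43] avail[A=39 B=38] open={R1,R3}
Step 5: commit R3 -> on_hand[A=41 B=38] avail[A=39 B=38] open={R1}
Step 6: reserve R4 B 4 -> on_hand[A=41 B=38] avail[A=39 B=34] open={R1,R4}
Step 7: cancel R1 -> on_hand[A=41 B=38] avail[A=41 B=34] open={R4}
Step 8: cancel R4 -> on_hand[A=41 B=38] avail[A=41 B=38] open={}
Final available[A] = 41

Answer: 41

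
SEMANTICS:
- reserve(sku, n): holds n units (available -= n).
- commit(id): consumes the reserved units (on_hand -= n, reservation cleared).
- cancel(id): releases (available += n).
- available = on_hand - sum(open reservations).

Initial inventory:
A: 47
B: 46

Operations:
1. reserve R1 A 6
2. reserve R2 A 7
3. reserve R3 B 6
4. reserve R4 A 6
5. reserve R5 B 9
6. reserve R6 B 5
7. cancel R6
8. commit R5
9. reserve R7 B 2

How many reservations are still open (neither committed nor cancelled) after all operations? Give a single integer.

Answer: 5

Derivation:
Step 1: reserve R1 A 6 -> on_hand[A=47 B=46] avail[A=41 B=46] open={R1}
Step 2: reserve R2 A 7 -> on_hand[A=47 B=46] avail[A=34 B=46] open={R1,R2}
Step 3: reserve R3 B 6 -> on_hand[A=47 B=46] avail[A=34 B=40] open={R1,R2,R3}
Step 4: reserve R4 A 6 -> on_hand[A=47 B=46] avail[A=28 B=40] open={R1,R2,R3,R4}
Step 5: reserve R5 B 9 -> on_hand[A=47 B=46] avail[A=28 B=31] open={R1,R2,R3,R4,R5}
Step 6: reserve R6 B 5 -> on_hand[A=47 B=46] avail[A=28 B=26] open={R1,R2,R3,R4,R5,R6}
Step 7: cancel R6 -> on_hand[A=47 B=46] avail[A=28 B=31] open={R1,R2,R3,R4,R5}
Step 8: commit R5 -> on_hand[A=47 B=37] avail[A=28 B=31] open={R1,R2,R3,R4}
Step 9: reserve R7 B 2 -> on_hand[A=47 B=37] avail[A=28 B=29] open={R1,R2,R3,R4,R7}
Open reservations: ['R1', 'R2', 'R3', 'R4', 'R7'] -> 5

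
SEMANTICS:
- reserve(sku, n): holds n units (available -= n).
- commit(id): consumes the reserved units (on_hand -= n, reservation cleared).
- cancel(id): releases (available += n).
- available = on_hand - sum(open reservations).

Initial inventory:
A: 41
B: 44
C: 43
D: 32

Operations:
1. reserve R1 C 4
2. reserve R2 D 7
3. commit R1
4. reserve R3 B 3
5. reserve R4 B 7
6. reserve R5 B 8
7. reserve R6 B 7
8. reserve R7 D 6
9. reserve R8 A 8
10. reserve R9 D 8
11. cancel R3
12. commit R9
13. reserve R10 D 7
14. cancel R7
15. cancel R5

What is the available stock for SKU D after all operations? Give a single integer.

Step 1: reserve R1 C 4 -> on_hand[A=41 B=44 C=43 D=32] avail[A=41 B=44 C=39 D=32] open={R1}
Step 2: reserve R2 D 7 -> on_hand[A=41 B=44 C=43 D=32] avail[A=41 B=44 C=39 D=25] open={R1,R2}
Step 3: commit R1 -> on_hand[A=41 B=44 C=39 D=32] avail[A=41 B=44 C=39 D=25] open={R2}
Step 4: reserve R3 B 3 -> on_hand[A=41 B=44 C=39 D=32] avail[A=41 B=41 C=39 D=25] open={R2,R3}
Step 5: reserve R4 B 7 -> on_hand[A=41 B=44 C=39 D=32] avail[A=41 B=34 C=39 D=25] open={R2,R3,R4}
Step 6: reserve R5 B 8 -> on_hand[A=41 B=44 C=39 D=32] avail[A=41 B=26 C=39 D=25] open={R2,R3,R4,R5}
Step 7: reserve R6 B 7 -> on_hand[A=41 B=44 C=39 D=32] avail[A=41 B=19 C=39 D=25] open={R2,R3,R4,R5,R6}
Step 8: reserve R7 D 6 -> on_hand[A=41 B=44 C=39 D=32] avail[A=41 B=19 C=39 D=19] open={R2,R3,R4,R5,R6,R7}
Step 9: reserve R8 A 8 -> on_hand[A=41 B=44 C=39 D=32] avail[A=33 B=19 C=39 D=19] open={R2,R3,R4,R5,R6,R7,R8}
Step 10: reserve R9 D 8 -> on_hand[A=41 B=44 C=39 D=32] avail[A=33 B=19 C=39 D=11] open={R2,R3,R4,R5,R6,R7,R8,R9}
Step 11: cancel R3 -> on_hand[A=41 B=44 C=39 D=32] avail[A=33 B=22 C=39 D=11] open={R2,R4,R5,R6,R7,R8,R9}
Step 12: commit R9 -> on_hand[A=41 B=44 C=39 D=24] avail[A=33 B=22 C=39 D=11] open={R2,R4,R5,R6,R7,R8}
Step 13: reserve R10 D 7 -> on_hand[A=41 B=44 C=39 D=24] avail[A=33 B=22 C=39 D=4] open={R10,R2,R4,R5,R6,R7,R8}
Step 14: cancel R7 -> on_hand[A=41 B=44 C=39 D=24] avail[A=33 B=22 C=39 D=10] open={R10,R2,R4,R5,R6,R8}
Step 15: cancel R5 -> on_hand[A=41 B=44 C=39 D=24] avail[A=33 B=30 C=39 D=10] open={R10,R2,R4,R6,R8}
Final available[D] = 10

Answer: 10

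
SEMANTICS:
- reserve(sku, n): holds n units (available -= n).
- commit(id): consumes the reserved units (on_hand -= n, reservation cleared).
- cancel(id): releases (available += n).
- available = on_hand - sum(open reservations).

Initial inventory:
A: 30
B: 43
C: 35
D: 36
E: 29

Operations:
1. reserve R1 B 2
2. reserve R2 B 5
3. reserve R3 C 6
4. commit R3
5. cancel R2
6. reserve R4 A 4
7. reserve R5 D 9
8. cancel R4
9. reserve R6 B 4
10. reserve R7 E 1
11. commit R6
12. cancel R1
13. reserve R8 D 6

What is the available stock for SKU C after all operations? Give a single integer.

Step 1: reserve R1 B 2 -> on_hand[A=30 B=43 C=35 D=36 E=29] avail[A=30 B=41 C=35 D=36 E=29] open={R1}
Step 2: reserve R2 B 5 -> on_hand[A=30 B=43 C=35 D=36 E=29] avail[A=30 B=36 C=35 D=36 E=29] open={R1,R2}
Step 3: reserve R3 C 6 -> on_hand[A=30 B=43 C=35 D=36 E=29] avail[A=30 B=36 C=29 D=36 E=29] open={R1,R2,R3}
Step 4: commit R3 -> on_hand[A=30 B=43 C=29 D=36 E=29] avail[A=30 B=36 C=29 D=36 E=29] open={R1,R2}
Step 5: cancel R2 -> on_hand[A=30 B=43 C=29 D=36 E=29] avail[A=30 B=41 C=29 D=36 E=29] open={R1}
Step 6: reserve R4 A 4 -> on_hand[A=30 B=43 C=29 D=36 E=29] avail[A=26 B=41 C=29 D=36 E=29] open={R1,R4}
Step 7: reserve R5 D 9 -> on_hand[A=30 B=43 C=29 D=36 E=29] avail[A=26 B=41 C=29 D=27 E=29] open={R1,R4,R5}
Step 8: cancel R4 -> on_hand[A=30 B=43 C=29 D=36 E=29] avail[A=30 B=41 C=29 D=27 E=29] open={R1,R5}
Step 9: reserve R6 B 4 -> on_hand[A=30 B=43 C=29 D=36 E=29] avail[A=30 B=37 C=29 D=27 E=29] open={R1,R5,R6}
Step 10: reserve R7 E 1 -> on_hand[A=30 B=43 C=29 D=36 E=29] avail[A=30 B=37 C=29 D=27 E=28] open={R1,R5,R6,R7}
Step 11: commit R6 -> on_hand[A=30 B=39 C=29 D=36 E=29] avail[A=30 B=37 C=29 D=27 E=28] open={R1,R5,R7}
Step 12: cancel R1 -> on_hand[A=30 B=39 C=29 D=36 E=29] avail[A=30 B=39 C=29 D=27 E=28] open={R5,R7}
Step 13: reserve R8 D 6 -> on_hand[A=30 B=39 C=29 D=36 E=29] avail[A=30 B=39 C=29 D=21 E=28] open={R5,R7,R8}
Final available[C] = 29

Answer: 29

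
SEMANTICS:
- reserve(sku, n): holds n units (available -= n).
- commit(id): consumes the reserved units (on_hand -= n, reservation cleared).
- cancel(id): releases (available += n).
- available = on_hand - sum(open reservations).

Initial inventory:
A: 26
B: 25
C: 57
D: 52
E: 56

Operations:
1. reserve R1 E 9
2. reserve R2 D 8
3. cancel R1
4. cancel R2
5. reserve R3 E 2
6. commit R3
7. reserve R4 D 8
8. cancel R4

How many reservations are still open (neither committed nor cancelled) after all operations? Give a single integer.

Answer: 0

Derivation:
Step 1: reserve R1 E 9 -> on_hand[A=26 B=25 C=57 D=52 E=56] avail[A=26 B=25 C=57 D=52 E=47] open={R1}
Step 2: reserve R2 D 8 -> on_hand[A=26 B=25 C=57 D=52 E=56] avail[A=26 B=25 C=57 D=44 E=47] open={R1,R2}
Step 3: cancel R1 -> on_hand[A=26 B=25 C=57 D=52 E=56] avail[A=26 B=25 C=57 D=44 E=56] open={R2}
Step 4: cancel R2 -> on_hand[A=26 B=25 C=57 D=52 E=56] avail[A=26 B=25 C=57 D=52 E=56] open={}
Step 5: reserve R3 E 2 -> on_hand[A=26 B=25 C=57 D=52 E=56] avail[A=26 B=25 C=57 D=52 E=54] open={R3}
Step 6: commit R3 -> on_hand[A=26 B=25 C=57 D=52 E=54] avail[A=26 B=25 C=57 D=52 E=54] open={}
Step 7: reserve R4 D 8 -> on_hand[A=26 B=25 C=57 D=52 E=54] avail[A=26 B=25 C=57 D=44 E=54] open={R4}
Step 8: cancel R4 -> on_hand[A=26 B=25 C=57 D=52 E=54] avail[A=26 B=25 C=57 D=52 E=54] open={}
Open reservations: [] -> 0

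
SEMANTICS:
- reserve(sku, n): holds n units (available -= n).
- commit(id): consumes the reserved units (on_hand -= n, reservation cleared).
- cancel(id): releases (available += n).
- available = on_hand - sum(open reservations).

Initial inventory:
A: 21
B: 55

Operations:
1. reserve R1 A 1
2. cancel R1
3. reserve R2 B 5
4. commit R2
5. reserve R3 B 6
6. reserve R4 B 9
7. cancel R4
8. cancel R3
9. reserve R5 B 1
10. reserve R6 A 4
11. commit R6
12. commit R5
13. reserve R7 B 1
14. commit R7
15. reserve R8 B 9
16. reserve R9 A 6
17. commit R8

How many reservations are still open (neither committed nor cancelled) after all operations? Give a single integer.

Answer: 1

Derivation:
Step 1: reserve R1 A 1 -> on_hand[A=21 B=55] avail[A=20 B=55] open={R1}
Step 2: cancel R1 -> on_hand[A=21 B=55] avail[A=21 B=55] open={}
Step 3: reserve R2 B 5 -> on_hand[A=21 B=55] avail[A=21 B=50] open={R2}
Step 4: commit R2 -> on_hand[A=21 B=50] avail[A=21 B=50] open={}
Step 5: reserve R3 B 6 -> on_hand[A=21 B=50] avail[A=21 B=44] open={R3}
Step 6: reserve R4 B 9 -> on_hand[A=21 B=50] avail[A=21 B=35] open={R3,R4}
Step 7: cancel R4 -> on_hand[A=21 B=50] avail[A=21 B=44] open={R3}
Step 8: cancel R3 -> on_hand[A=21 B=50] avail[A=21 B=50] open={}
Step 9: reserve R5 B 1 -> on_hand[A=21 B=50] avail[A=21 B=49] open={R5}
Step 10: reserve R6 A 4 -> on_hand[A=21 B=50] avail[A=17 B=49] open={R5,R6}
Step 11: commit R6 -> on_hand[A=17 B=50] avail[A=17 B=49] open={R5}
Step 12: commit R5 -> on_hand[A=17 B=49] avail[A=17 B=49] open={}
Step 13: reserve R7 B 1 -> on_hand[A=17 B=49] avail[A=17 B=48] open={R7}
Step 14: commit R7 -> on_hand[A=17 B=48] avail[A=17 B=48] open={}
Step 15: reserve R8 B 9 -> on_hand[A=17 B=48] avail[A=17 B=39] open={R8}
Step 16: reserve R9 A 6 -> on_hand[A=17 B=48] avail[A=11 B=39] open={R8,R9}
Step 17: commit R8 -> on_hand[A=17 B=39] avail[A=11 B=39] open={R9}
Open reservations: ['R9'] -> 1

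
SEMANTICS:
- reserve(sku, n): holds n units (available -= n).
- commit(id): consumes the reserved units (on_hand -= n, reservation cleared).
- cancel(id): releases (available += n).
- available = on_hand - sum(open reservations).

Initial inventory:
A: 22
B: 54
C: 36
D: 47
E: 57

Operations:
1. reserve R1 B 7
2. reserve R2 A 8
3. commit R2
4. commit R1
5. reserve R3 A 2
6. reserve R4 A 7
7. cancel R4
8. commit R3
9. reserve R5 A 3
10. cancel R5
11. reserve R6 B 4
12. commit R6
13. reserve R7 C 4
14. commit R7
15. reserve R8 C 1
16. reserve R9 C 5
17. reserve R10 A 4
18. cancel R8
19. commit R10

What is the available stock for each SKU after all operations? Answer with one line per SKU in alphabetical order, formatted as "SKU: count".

Step 1: reserve R1 B 7 -> on_hand[A=22 B=54 C=36 D=47 E=57] avail[A=22 B=47 C=36 D=47 E=57] open={R1}
Step 2: reserve R2 A 8 -> on_hand[A=22 B=54 C=36 D=47 E=57] avail[A=14 B=47 C=36 D=47 E=57] open={R1,R2}
Step 3: commit R2 -> on_hand[A=14 B=54 C=36 D=47 E=57] avail[A=14 B=47 C=36 D=47 E=57] open={R1}
Step 4: commit R1 -> on_hand[A=14 B=47 C=36 D=47 E=57] avail[A=14 B=47 C=36 D=47 E=57] open={}
Step 5: reserve R3 A 2 -> on_hand[A=14 B=47 C=36 D=47 E=57] avail[A=12 B=47 C=36 D=47 E=57] open={R3}
Step 6: reserve R4 A 7 -> on_hand[A=14 B=47 C=36 D=47 E=57] avail[A=5 B=47 C=36 D=47 E=57] open={R3,R4}
Step 7: cancel R4 -> on_hand[A=14 B=47 C=36 D=47 E=57] avail[A=12 B=47 C=36 D=47 E=57] open={R3}
Step 8: commit R3 -> on_hand[A=12 B=47 C=36 D=47 E=57] avail[A=12 B=47 C=36 D=47 E=57] open={}
Step 9: reserve R5 A 3 -> on_hand[A=12 B=47 C=36 D=47 E=57] avail[A=9 B=47 C=36 D=47 E=57] open={R5}
Step 10: cancel R5 -> on_hand[A=12 B=47 C=36 D=47 E=57] avail[A=12 B=47 C=36 D=47 E=57] open={}
Step 11: reserve R6 B 4 -> on_hand[A=12 B=47 C=36 D=47 E=57] avail[A=12 B=43 C=36 D=47 E=57] open={R6}
Step 12: commit R6 -> on_hand[A=12 B=43 C=36 D=47 E=57] avail[A=12 B=43 C=36 D=47 E=57] open={}
Step 13: reserve R7 C 4 -> on_hand[A=12 B=43 C=36 D=47 E=57] avail[A=12 B=43 C=32 D=47 E=57] open={R7}
Step 14: commit R7 -> on_hand[A=12 B=43 C=32 D=47 E=57] avail[A=12 B=43 C=32 D=47 E=57] open={}
Step 15: reserve R8 C 1 -> on_hand[A=12 B=43 C=32 D=47 E=57] avail[A=12 B=43 C=31 D=47 E=57] open={R8}
Step 16: reserve R9 C 5 -> on_hand[A=12 B=43 C=32 D=47 E=57] avail[A=12 B=43 C=26 D=47 E=57] open={R8,R9}
Step 17: reserve R10 A 4 -> on_hand[A=12 B=43 C=32 D=47 E=57] avail[A=8 B=43 C=26 D=47 E=57] open={R10,R8,R9}
Step 18: cancel R8 -> on_hand[A=12 B=43 C=32 D=47 E=57] avail[A=8 B=43 C=27 D=47 E=57] open={R10,R9}
Step 19: commit R10 -> on_hand[A=8 B=43 C=32 D=47 E=57] avail[A=8 B=43 C=27 D=47 E=57] open={R9}

Answer: A: 8
B: 43
C: 27
D: 47
E: 57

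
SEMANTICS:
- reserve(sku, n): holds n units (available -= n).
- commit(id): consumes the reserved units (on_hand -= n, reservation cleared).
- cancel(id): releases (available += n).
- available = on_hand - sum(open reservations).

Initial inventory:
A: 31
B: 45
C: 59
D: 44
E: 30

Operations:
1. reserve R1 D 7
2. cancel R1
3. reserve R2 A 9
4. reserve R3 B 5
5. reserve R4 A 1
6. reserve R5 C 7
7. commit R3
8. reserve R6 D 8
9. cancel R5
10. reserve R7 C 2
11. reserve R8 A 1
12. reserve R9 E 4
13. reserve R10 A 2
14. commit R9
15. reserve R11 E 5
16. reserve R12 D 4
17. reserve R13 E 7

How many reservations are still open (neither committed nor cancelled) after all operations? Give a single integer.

Answer: 9

Derivation:
Step 1: reserve R1 D 7 -> on_hand[A=31 B=45 C=59 D=44 E=30] avail[A=31 B=45 C=59 D=37 E=30] open={R1}
Step 2: cancel R1 -> on_hand[A=31 B=45 C=59 D=44 E=30] avail[A=31 B=45 C=59 D=44 E=30] open={}
Step 3: reserve R2 A 9 -> on_hand[A=31 B=45 C=59 D=44 E=30] avail[A=22 B=45 C=59 D=44 E=30] open={R2}
Step 4: reserve R3 B 5 -> on_hand[A=31 B=45 C=59 D=44 E=30] avail[A=22 B=40 C=59 D=44 E=30] open={R2,R3}
Step 5: reserve R4 A 1 -> on_hand[A=31 B=45 C=59 D=44 E=30] avail[A=21 B=40 C=59 D=44 E=30] open={R2,R3,R4}
Step 6: reserve R5 C 7 -> on_hand[A=31 B=45 C=59 D=44 E=30] avail[A=21 B=40 C=52 D=44 E=30] open={R2,R3,R4,R5}
Step 7: commit R3 -> on_hand[A=31 B=40 C=59 D=44 E=30] avail[A=21 B=40 C=52 D=44 E=30] open={R2,R4,R5}
Step 8: reserve R6 D 8 -> on_hand[A=31 B=40 C=59 D=44 E=30] avail[A=21 B=40 C=52 D=36 E=30] open={R2,R4,R5,R6}
Step 9: cancel R5 -> on_hand[A=31 B=40 C=59 D=44 E=30] avail[A=21 B=40 C=59 D=36 E=30] open={R2,R4,R6}
Step 10: reserve R7 C 2 -> on_hand[A=31 B=40 C=59 D=44 E=30] avail[A=21 B=40 C=57 D=36 E=30] open={R2,R4,R6,R7}
Step 11: reserve R8 A 1 -> on_hand[A=31 B=40 C=59 D=44 E=30] avail[A=20 B=40 C=57 D=36 E=30] open={R2,R4,R6,R7,R8}
Step 12: reserve R9 E 4 -> on_hand[A=31 B=40 C=59 D=44 E=30] avail[A=20 B=40 C=57 D=36 E=26] open={R2,R4,R6,R7,R8,R9}
Step 13: reserve R10 A 2 -> on_hand[A=31 B=40 C=59 D=44 E=30] avail[A=18 B=40 C=57 D=36 E=26] open={R10,R2,R4,R6,R7,R8,R9}
Step 14: commit R9 -> on_hand[A=31 B=40 C=59 D=44 E=26] avail[A=18 B=40 C=57 D=36 E=26] open={R10,R2,R4,R6,R7,R8}
Step 15: reserve R11 E 5 -> on_hand[A=31 B=40 C=59 D=44 E=26] avail[A=18 B=40 C=57 D=36 E=21] open={R10,R11,R2,R4,R6,R7,R8}
Step 16: reserve R12 D 4 -> on_hand[A=31 B=40 C=59 D=44 E=26] avail[A=18 B=40 C=57 D=32 E=21] open={R10,R11,R12,R2,R4,R6,R7,R8}
Step 17: reserve R13 E 7 -> on_hand[A=31 B=40 C=59 D=44 E=26] avail[A=18 B=40 C=57 D=32 E=14] open={R10,R11,R12,R13,R2,R4,R6,R7,R8}
Open reservations: ['R10', 'R11', 'R12', 'R13', 'R2', 'R4', 'R6', 'R7', 'R8'] -> 9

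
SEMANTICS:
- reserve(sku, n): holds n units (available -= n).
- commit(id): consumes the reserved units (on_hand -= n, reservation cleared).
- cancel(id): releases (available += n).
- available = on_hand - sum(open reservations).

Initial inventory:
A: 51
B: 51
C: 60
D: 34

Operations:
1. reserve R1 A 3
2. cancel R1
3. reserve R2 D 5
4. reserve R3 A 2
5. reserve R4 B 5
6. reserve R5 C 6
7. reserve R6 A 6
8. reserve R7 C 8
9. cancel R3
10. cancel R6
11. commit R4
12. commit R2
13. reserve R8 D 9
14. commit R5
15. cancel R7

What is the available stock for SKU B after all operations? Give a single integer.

Answer: 46

Derivation:
Step 1: reserve R1 A 3 -> on_hand[A=51 B=51 C=60 D=34] avail[A=48 B=51 C=60 D=34] open={R1}
Step 2: cancel R1 -> on_hand[A=51 B=51 C=60 D=34] avail[A=51 B=51 C=60 D=34] open={}
Step 3: reserve R2 D 5 -> on_hand[A=51 B=51 C=60 D=34] avail[A=51 B=51 C=60 D=29] open={R2}
Step 4: reserve R3 A 2 -> on_hand[A=51 B=51 C=60 D=34] avail[A=49 B=51 C=60 D=29] open={R2,R3}
Step 5: reserve R4 B 5 -> on_hand[A=51 B=51 C=60 D=34] avail[A=49 B=46 C=60 D=29] open={R2,R3,R4}
Step 6: reserve R5 C 6 -> on_hand[A=51 B=51 C=60 D=34] avail[A=49 B=46 C=54 D=29] open={R2,R3,R4,R5}
Step 7: reserve R6 A 6 -> on_hand[A=51 B=51 C=60 D=34] avail[A=43 B=46 C=54 D=29] open={R2,R3,R4,R5,R6}
Step 8: reserve R7 C 8 -> on_hand[A=51 B=51 C=60 D=34] avail[A=43 B=46 C=46 D=29] open={R2,R3,R4,R5,R6,R7}
Step 9: cancel R3 -> on_hand[A=51 B=51 C=60 D=34] avail[A=45 B=46 C=46 D=29] open={R2,R4,R5,R6,R7}
Step 10: cancel R6 -> on_hand[A=51 B=51 C=60 D=34] avail[A=51 B=46 C=46 D=29] open={R2,R4,R5,R7}
Step 11: commit R4 -> on_hand[A=51 B=46 C=60 D=34] avail[A=51 B=46 C=46 D=29] open={R2,R5,R7}
Step 12: commit R2 -> on_hand[A=51 B=46 C=60 D=29] avail[A=51 B=46 C=46 D=29] open={R5,R7}
Step 13: reserve R8 D 9 -> on_hand[A=51 B=46 C=60 D=29] avail[A=51 B=46 C=46 D=20] open={R5,R7,R8}
Step 14: commit R5 -> on_hand[A=51 B=46 C=54 D=29] avail[A=51 B=46 C=46 D=20] open={R7,R8}
Step 15: cancel R7 -> on_hand[A=51 B=46 C=54 D=29] avail[A=51 B=46 C=54 D=20] open={R8}
Final available[B] = 46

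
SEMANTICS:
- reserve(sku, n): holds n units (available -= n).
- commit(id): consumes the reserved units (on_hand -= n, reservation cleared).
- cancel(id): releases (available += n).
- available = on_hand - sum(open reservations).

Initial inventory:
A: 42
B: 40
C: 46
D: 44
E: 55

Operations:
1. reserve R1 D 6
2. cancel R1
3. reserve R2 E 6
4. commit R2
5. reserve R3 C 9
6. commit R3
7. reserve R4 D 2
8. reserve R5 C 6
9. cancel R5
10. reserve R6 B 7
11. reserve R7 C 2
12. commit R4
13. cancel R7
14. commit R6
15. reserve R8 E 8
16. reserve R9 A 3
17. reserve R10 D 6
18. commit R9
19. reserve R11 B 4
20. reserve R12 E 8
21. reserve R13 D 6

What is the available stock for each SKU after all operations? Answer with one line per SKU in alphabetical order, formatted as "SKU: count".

Step 1: reserve R1 D 6 -> on_hand[A=42 B=40 C=46 D=44 E=55] avail[A=42 B=40 C=46 D=38 E=55] open={R1}
Step 2: cancel R1 -> on_hand[A=42 B=40 C=46 D=44 E=55] avail[A=42 B=40 C=46 D=44 E=55] open={}
Step 3: reserve R2 E 6 -> on_hand[A=42 B=40 C=46 D=44 E=55] avail[A=42 B=40 C=46 D=44 E=49] open={R2}
Step 4: commit R2 -> on_hand[A=42 B=40 C=46 D=44 E=49] avail[A=42 B=40 C=46 D=44 E=49] open={}
Step 5: reserve R3 C 9 -> on_hand[A=42 B=40 C=46 D=44 E=49] avail[A=42 B=40 C=37 D=44 E=49] open={R3}
Step 6: commit R3 -> on_hand[A=42 B=40 C=37 D=44 E=49] avail[A=42 B=40 C=37 D=44 E=49] open={}
Step 7: reserve R4 D 2 -> on_hand[A=42 B=40 C=37 D=44 E=49] avail[A=42 B=40 C=37 D=42 E=49] open={R4}
Step 8: reserve R5 C 6 -> on_hand[A=42 B=40 C=37 D=44 E=49] avail[A=42 B=40 C=31 D=42 E=49] open={R4,R5}
Step 9: cancel R5 -> on_hand[A=42 B=40 C=37 D=44 E=49] avail[A=42 B=40 C=37 D=42 E=49] open={R4}
Step 10: reserve R6 B 7 -> on_hand[A=42 B=40 C=37 D=44 E=49] avail[A=42 B=33 C=37 D=42 E=49] open={R4,R6}
Step 11: reserve R7 C 2 -> on_hand[A=42 B=40 C=37 D=44 E=49] avail[A=42 B=33 C=35 D=42 E=49] open={R4,R6,R7}
Step 12: commit R4 -> on_hand[A=42 B=40 C=37 D=42 E=49] avail[A=42 B=33 C=35 D=42 E=49] open={R6,R7}
Step 13: cancel R7 -> on_hand[A=42 B=40 C=37 D=42 E=49] avail[A=42 B=33 C=37 D=42 E=49] open={R6}
Step 14: commit R6 -> on_hand[A=42 B=33 C=37 D=42 E=49] avail[A=42 B=33 C=37 D=42 E=49] open={}
Step 15: reserve R8 E 8 -> on_hand[A=42 B=33 C=37 D=42 E=49] avail[A=42 B=33 C=37 D=42 E=41] open={R8}
Step 16: reserve R9 A 3 -> on_hand[A=42 B=33 C=37 D=42 E=49] avail[A=39 B=33 C=37 D=42 E=41] open={R8,R9}
Step 17: reserve R10 D 6 -> on_hand[A=42 B=33 C=37 D=42 E=49] avail[A=39 B=33 C=37 D=36 E=41] open={R10,R8,R9}
Step 18: commit R9 -> on_hand[A=39 B=33 C=37 D=42 E=49] avail[A=39 B=33 C=37 D=36 E=41] open={R10,R8}
Step 19: reserve R11 B 4 -> on_hand[A=39 B=33 C=37 D=42 E=49] avail[A=39 B=29 C=37 D=36 E=41] open={R10,R11,R8}
Step 20: reserve R12 E 8 -> on_hand[A=39 B=33 C=37 D=42 E=49] avail[A=39 B=29 C=37 D=36 E=33] open={R10,R11,R12,R8}
Step 21: reserve R13 D 6 -> on_hand[A=39 B=33 C=37 D=42 E=49] avail[A=39 B=29 C=37 D=30 E=33] open={R10,R11,R12,R13,R8}

Answer: A: 39
B: 29
C: 37
D: 30
E: 33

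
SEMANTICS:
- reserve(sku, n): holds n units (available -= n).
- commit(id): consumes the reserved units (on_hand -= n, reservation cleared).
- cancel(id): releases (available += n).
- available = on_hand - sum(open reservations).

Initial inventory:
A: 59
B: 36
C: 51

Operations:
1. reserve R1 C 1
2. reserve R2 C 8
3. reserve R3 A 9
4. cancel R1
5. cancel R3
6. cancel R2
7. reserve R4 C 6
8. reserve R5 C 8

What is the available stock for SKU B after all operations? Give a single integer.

Answer: 36

Derivation:
Step 1: reserve R1 C 1 -> on_hand[A=59 B=36 C=51] avail[A=59 B=36 C=50] open={R1}
Step 2: reserve R2 C 8 -> on_hand[A=59 B=36 C=51] avail[A=59 B=36 C=42] open={R1,R2}
Step 3: reserve R3 A 9 -> on_hand[A=59 B=36 C=51] avail[A=50 B=36 C=42] open={R1,R2,R3}
Step 4: cancel R1 -> on_hand[A=59 B=36 C=51] avail[A=50 B=36 C=43] open={R2,R3}
Step 5: cancel R3 -> on_hand[A=59 B=36 C=51] avail[A=59 B=36 C=43] open={R2}
Step 6: cancel R2 -> on_hand[A=59 B=36 C=51] avail[A=59 B=36 C=51] open={}
Step 7: reserve R4 C 6 -> on_hand[A=59 B=36 C=51] avail[A=59 B=36 C=45] open={R4}
Step 8: reserve R5 C 8 -> on_hand[A=59 B=36 C=51] avail[A=59 B=36 C=37] open={R4,R5}
Final available[B] = 36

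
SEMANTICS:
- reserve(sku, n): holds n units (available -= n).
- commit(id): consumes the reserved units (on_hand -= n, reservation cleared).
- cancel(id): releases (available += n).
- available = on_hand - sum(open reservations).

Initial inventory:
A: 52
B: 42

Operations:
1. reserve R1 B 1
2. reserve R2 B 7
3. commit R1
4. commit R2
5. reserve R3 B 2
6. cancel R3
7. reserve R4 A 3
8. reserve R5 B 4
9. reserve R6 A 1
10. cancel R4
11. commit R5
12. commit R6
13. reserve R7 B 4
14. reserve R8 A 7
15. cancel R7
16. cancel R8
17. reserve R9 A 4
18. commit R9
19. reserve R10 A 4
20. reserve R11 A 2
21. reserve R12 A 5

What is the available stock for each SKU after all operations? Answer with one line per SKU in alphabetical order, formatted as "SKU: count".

Answer: A: 36
B: 30

Derivation:
Step 1: reserve R1 B 1 -> on_hand[A=52 B=42] avail[A=52 B=41] open={R1}
Step 2: reserve R2 B 7 -> on_hand[A=52 B=42] avail[A=52 B=34] open={R1,R2}
Step 3: commit R1 -> on_hand[A=52 B=41] avail[A=52 B=34] open={R2}
Step 4: commit R2 -> on_hand[A=52 B=34] avail[A=52 B=34] open={}
Step 5: reserve R3 B 2 -> on_hand[A=52 B=34] avail[A=52 B=32] open={R3}
Step 6: cancel R3 -> on_hand[A=52 B=34] avail[A=52 B=34] open={}
Step 7: reserve R4 A 3 -> on_hand[A=52 B=34] avail[A=49 B=34] open={R4}
Step 8: reserve R5 B 4 -> on_hand[A=52 B=34] avail[A=49 B=30] open={R4,R5}
Step 9: reserve R6 A 1 -> on_hand[A=52 B=34] avail[A=48 B=30] open={R4,R5,R6}
Step 10: cancel R4 -> on_hand[A=52 B=34] avail[A=51 B=30] open={R5,R6}
Step 11: commit R5 -> on_hand[A=52 B=30] avail[A=51 B=30] open={R6}
Step 12: commit R6 -> on_hand[A=51 B=30] avail[A=51 B=30] open={}
Step 13: reserve R7 B 4 -> on_hand[A=51 B=30] avail[A=51 B=26] open={R7}
Step 14: reserve R8 A 7 -> on_hand[A=51 B=30] avail[A=44 B=26] open={R7,R8}
Step 15: cancel R7 -> on_hand[A=51 B=30] avail[A=44 B=30] open={R8}
Step 16: cancel R8 -> on_hand[A=51 B=30] avail[A=51 B=30] open={}
Step 17: reserve R9 A 4 -> on_hand[A=51 B=30] avail[A=47 B=30] open={R9}
Step 18: commit R9 -> on_hand[A=47 B=30] avail[A=47 B=30] open={}
Step 19: reserve R10 A 4 -> on_hand[A=47 B=30] avail[A=43 B=30] open={R10}
Step 20: reserve R11 A 2 -> on_hand[A=47 B=30] avail[A=41 B=30] open={R10,R11}
Step 21: reserve R12 A 5 -> on_hand[A=47 B=30] avail[A=36 B=30] open={R10,R11,R12}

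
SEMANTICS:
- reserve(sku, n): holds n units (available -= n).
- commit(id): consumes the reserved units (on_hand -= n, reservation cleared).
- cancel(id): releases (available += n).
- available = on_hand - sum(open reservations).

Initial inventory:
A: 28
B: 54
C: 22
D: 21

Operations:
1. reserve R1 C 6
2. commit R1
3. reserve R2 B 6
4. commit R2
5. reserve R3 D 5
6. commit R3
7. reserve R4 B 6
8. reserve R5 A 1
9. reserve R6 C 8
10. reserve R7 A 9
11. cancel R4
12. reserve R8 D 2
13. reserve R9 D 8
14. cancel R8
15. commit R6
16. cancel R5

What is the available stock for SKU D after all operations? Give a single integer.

Step 1: reserve R1 C 6 -> on_hand[A=28 B=54 C=22 D=21] avail[A=28 B=54 C=16 D=21] open={R1}
Step 2: commit R1 -> on_hand[A=28 B=54 C=16 D=21] avail[A=28 B=54 C=16 D=21] open={}
Step 3: reserve R2 B 6 -> on_hand[A=28 B=54 C=16 D=21] avail[A=28 B=48 C=16 D=21] open={R2}
Step 4: commit R2 -> on_hand[A=28 B=48 C=16 D=21] avail[A=28 B=48 C=16 D=21] open={}
Step 5: reserve R3 D 5 -> on_hand[A=28 B=48 C=16 D=21] avail[A=28 B=48 C=16 D=16] open={R3}
Step 6: commit R3 -> on_hand[A=28 B=48 C=16 D=16] avail[A=28 B=48 C=16 D=16] open={}
Step 7: reserve R4 B 6 -> on_hand[A=28 B=48 C=16 D=16] avail[A=28 B=42 C=16 D=16] open={R4}
Step 8: reserve R5 A 1 -> on_hand[A=28 B=48 C=16 D=16] avail[A=27 B=42 C=16 D=16] open={R4,R5}
Step 9: reserve R6 C 8 -> on_hand[A=28 B=48 C=16 D=16] avail[A=27 B=42 C=8 D=16] open={R4,R5,R6}
Step 10: reserve R7 A 9 -> on_hand[A=28 B=48 C=16 D=16] avail[A=18 B=42 C=8 D=16] open={R4,R5,R6,R7}
Step 11: cancel R4 -> on_hand[A=28 B=48 C=16 D=16] avail[A=18 B=48 C=8 D=16] open={R5,R6,R7}
Step 12: reserve R8 D 2 -> on_hand[A=28 B=48 C=16 D=16] avail[A=18 B=48 C=8 D=14] open={R5,R6,R7,R8}
Step 13: reserve R9 D 8 -> on_hand[A=28 B=48 C=16 D=16] avail[A=18 B=48 C=8 D=6] open={R5,R6,R7,R8,R9}
Step 14: cancel R8 -> on_hand[A=28 B=48 C=16 D=16] avail[A=18 B=48 C=8 D=8] open={R5,R6,R7,R9}
Step 15: commit R6 -> on_hand[A=28 B=48 C=8 D=16] avail[A=18 B=48 C=8 D=8] open={R5,R7,R9}
Step 16: cancel R5 -> on_hand[A=28 B=48 C=8 D=16] avail[A=19 B=48 C=8 D=8] open={R7,R9}
Final available[D] = 8

Answer: 8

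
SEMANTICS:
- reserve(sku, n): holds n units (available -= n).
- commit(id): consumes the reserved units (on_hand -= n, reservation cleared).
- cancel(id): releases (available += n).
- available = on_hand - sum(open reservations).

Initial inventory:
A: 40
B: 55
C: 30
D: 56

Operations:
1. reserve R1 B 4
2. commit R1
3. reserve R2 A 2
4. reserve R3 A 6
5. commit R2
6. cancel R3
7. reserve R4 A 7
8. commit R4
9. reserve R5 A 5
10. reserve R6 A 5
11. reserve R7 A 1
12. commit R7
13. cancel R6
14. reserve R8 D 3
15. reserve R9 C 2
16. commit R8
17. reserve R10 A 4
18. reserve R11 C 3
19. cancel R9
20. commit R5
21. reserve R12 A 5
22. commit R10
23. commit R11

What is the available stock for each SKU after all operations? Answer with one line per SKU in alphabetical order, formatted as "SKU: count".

Answer: A: 16
B: 51
C: 27
D: 53

Derivation:
Step 1: reserve R1 B 4 -> on_hand[A=40 B=55 C=30 D=56] avail[A=40 B=51 C=30 D=56] open={R1}
Step 2: commit R1 -> on_hand[A=40 B=51 C=30 D=56] avail[A=40 B=51 C=30 D=56] open={}
Step 3: reserve R2 A 2 -> on_hand[A=40 B=51 C=30 D=56] avail[A=38 B=51 C=30 D=56] open={R2}
Step 4: reserve R3 A 6 -> on_hand[A=40 B=51 C=30 D=56] avail[A=32 B=51 C=30 D=56] open={R2,R3}
Step 5: commit R2 -> on_hand[A=38 B=51 C=30 D=56] avail[A=32 B=51 C=30 D=56] open={R3}
Step 6: cancel R3 -> on_hand[A=38 B=51 C=30 D=56] avail[A=38 B=51 C=30 D=56] open={}
Step 7: reserve R4 A 7 -> on_hand[A=38 B=51 C=30 D=56] avail[A=31 B=51 C=30 D=56] open={R4}
Step 8: commit R4 -> on_hand[A=31 B=51 C=30 D=56] avail[A=31 B=51 C=30 D=56] open={}
Step 9: reserve R5 A 5 -> on_hand[A=31 B=51 C=30 D=56] avail[A=26 B=51 C=30 D=56] open={R5}
Step 10: reserve R6 A 5 -> on_hand[A=31 B=51 C=30 D=56] avail[A=21 B=51 C=30 D=56] open={R5,R6}
Step 11: reserve R7 A 1 -> on_hand[A=31 B=51 C=30 D=56] avail[A=20 B=51 C=30 D=56] open={R5,R6,R7}
Step 12: commit R7 -> on_hand[A=30 B=51 C=30 D=56] avail[A=20 B=51 C=30 D=56] open={R5,R6}
Step 13: cancel R6 -> on_hand[A=30 B=51 C=30 D=56] avail[A=25 B=51 C=30 D=56] open={R5}
Step 14: reserve R8 D 3 -> on_hand[A=30 B=51 C=30 D=56] avail[A=25 B=51 C=30 D=53] open={R5,R8}
Step 15: reserve R9 C 2 -> on_hand[A=30 B=51 C=30 D=56] avail[A=25 B=51 C=28 D=53] open={R5,R8,R9}
Step 16: commit R8 -> on_hand[A=30 B=51 C=30 D=53] avail[A=25 B=51 C=28 D=53] open={R5,R9}
Step 17: reserve R10 A 4 -> on_hand[A=30 B=51 C=30 D=53] avail[A=21 B=51 C=28 D=53] open={R10,R5,R9}
Step 18: reserve R11 C 3 -> on_hand[A=30 B=51 C=30 D=53] avail[A=21 B=51 C=25 D=53] open={R10,R11,R5,R9}
Step 19: cancel R9 -> on_hand[A=30 B=51 C=30 D=53] avail[A=21 B=51 C=27 D=53] open={R10,R11,R5}
Step 20: commit R5 -> on_hand[A=25 B=51 C=30 D=53] avail[A=21 B=51 C=27 D=53] open={R10,R11}
Step 21: reserve R12 A 5 -> on_hand[A=25 B=51 C=30 D=53] avail[A=16 B=51 C=27 D=53] open={R10,R11,R12}
Step 22: commit R10 -> on_hand[A=21 B=51 C=30 D=53] avail[A=16 B=51 C=27 D=53] open={R11,R12}
Step 23: commit R11 -> on_hand[A=21 B=51 C=27 D=53] avail[A=16 B=51 C=27 D=53] open={R12}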